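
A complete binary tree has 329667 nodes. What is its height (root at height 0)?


In a complete binary tree, level k holds nodes 2^k .. 2^(k+1)-1 (1-indexed).
Height = floor(log2(n)) = floor(log2(329667)) = 18
Check: 2^18 = 262144 <= 329667 < 524288 = 2^19


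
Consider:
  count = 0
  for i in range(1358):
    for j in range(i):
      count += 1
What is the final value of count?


For each i, the inner loop runs i times:
  i=0: inner runs 0 times
  i=1: inner runs 1 time
  i=2: inner runs 2 times
  i=3: inner runs 3 times
  i=4: inner runs 4 times
  i=5: inner runs 5 times
  i=6: inner runs 6 times
  i=7: inner runs 7 times
  ...
Total = 0 + 1 + 2 + ... + 1357 = 1358*(1358-1)/2 = 921403


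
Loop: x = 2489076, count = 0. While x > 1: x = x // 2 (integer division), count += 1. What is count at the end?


The variable x halves each step:
x = 2489076 -> 1244538 -> 622269 -> 311134 -> 155567 -> 77783 -> 38891 -> 19445 -> 9722 -> 4861 -> 2430 -> 1215 -> 607 -> 303 -> 151 -> 75 -> 37 -> 18 -> 9 -> 4 -> 2 -> 1
Number of halvings = floor(log2(2489076)) = 21


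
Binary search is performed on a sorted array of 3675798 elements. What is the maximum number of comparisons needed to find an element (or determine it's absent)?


Binary search halves the search space each comparison:
  Step 1: search space = 3675798 -> 1837899
  Step 2: search space = 1837899 -> 918949
  Step 3: search space = 918949 -> 459474
  Step 4: search space = 459474 -> 229737
  Step 5: search space = 229737 -> 114868
  Step 6: search space = 114868 -> 57434
  Step 7: search space = 57434 -> 28717
  Step 8: search space = 28717 -> 14358
  Step 9: search space = 14358 -> 7179
  Step 10: search space = 7179 -> 3589
  Step 11: search space = 3589 -> 1794
  Step 12: search space = 1794 -> 897
  Step 13: search space = 897 -> 448
  Step 14: search space = 448 -> 224
  Step 15: search space = 224 -> 112
  Step 16: search space = 112 -> 56
  Step 17: search space = 56 -> 28
  Step 18: search space = 28 -> 14
  Step 19: search space = 14 -> 7
  Step 20: search space = 7 -> 3
  Step 21: search space = 3 -> 1
  Step 22: search space = 1 (final check)
Maximum comparisons = floor(log2(3675798)) + 1 = 21 + 1 = 22


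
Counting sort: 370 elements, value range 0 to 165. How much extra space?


n = 370 (output array)
k = 166 (count array for 166 distinct values)
Extra space = 370 + 166 = 536


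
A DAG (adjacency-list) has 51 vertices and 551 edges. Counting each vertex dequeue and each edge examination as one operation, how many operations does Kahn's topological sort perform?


V = 51 (vertex processing)
E = 551 (edge processing)
V + E = 51 + 551 = 602


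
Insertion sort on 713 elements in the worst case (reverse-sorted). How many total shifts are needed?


In the worst case (reverse-sorted), each element shifts past all previous:
  Element 1: 1 shifts
  Element 2: 2 shifts
  Element 3: 3 shifts
  Element 4: 4 shifts
  Element 5: 5 shifts
  ...
  Element 712: 712 shifts
Total = 1 + 2 + ... + 712
= 713*(713-1)/2 = 253828


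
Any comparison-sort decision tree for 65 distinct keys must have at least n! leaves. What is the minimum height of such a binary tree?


A binary decision tree of height h has at most 2^h leaves and needs at least n! of them, so h >= ceil(log2(n!)).
65! is far too large to multiply out, so use Stirling's series:
  ln(n!) ~ n ln n - n + (1/2) ln(2 pi n) + 1/(12n)  (error below 1/(360 n^3), negligible here)
  ln(65) = 4.1743873
  n ln n = 65 * 4.1743873 = 271.3352
  (1/2) ln(2 pi * 65) = (1/2) ln(408.4070) = 3.0061
  1/(12*65) = 0.0013
  ln(65!) ~ 271.3352 - 65 + 3.0061 + 0.0013 = 209.3426
Convert to base 2: log2(65!) = 209.3426 / ln 2 = 209.3426 / 0.69314718 = 302.0175
ceil(302.0175) = 303


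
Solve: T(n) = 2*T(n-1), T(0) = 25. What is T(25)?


Unrolling:
T(25) = 2*T(24) = 2^2*T(23) = ... = 2^25*T(0)
= 2^25 * 25
= 33554432 * 25 = 838860800


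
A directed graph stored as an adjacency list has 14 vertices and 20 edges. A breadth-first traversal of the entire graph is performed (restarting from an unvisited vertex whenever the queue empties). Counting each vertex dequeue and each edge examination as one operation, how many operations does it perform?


A full BFS traversal dequeues each vertex once and examines each edge once.
Vertex visits: 14
Edge visits: 20
V + E = 14 + 20 = 34


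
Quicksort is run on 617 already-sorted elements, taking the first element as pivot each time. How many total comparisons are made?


Sum of comparisons per partition:
616 + 615 + ... + 1 + 0
= 617 * (617 - 1) / 2
= 617 * 616 / 2
= 190036


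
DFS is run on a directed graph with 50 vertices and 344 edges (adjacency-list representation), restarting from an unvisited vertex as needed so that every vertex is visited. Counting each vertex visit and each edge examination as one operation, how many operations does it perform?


A full DFS traversal processes each vertex exactly once (push/pop on stack).
Each directed edge is examined once.
V = 50, E = 344
V + E = 394


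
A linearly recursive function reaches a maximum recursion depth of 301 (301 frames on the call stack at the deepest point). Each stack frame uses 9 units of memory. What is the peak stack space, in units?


Maximum recursion depth = 301 frames
Memory per frame = 9 units
Total stack space = depth * frame_size
= 301 * 9 = 2709


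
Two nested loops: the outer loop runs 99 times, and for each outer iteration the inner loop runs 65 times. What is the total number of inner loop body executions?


Outer loop: 99 iterations
Inner loop: 65 iterations per outer iteration
Total = 99 * 65 = 6435


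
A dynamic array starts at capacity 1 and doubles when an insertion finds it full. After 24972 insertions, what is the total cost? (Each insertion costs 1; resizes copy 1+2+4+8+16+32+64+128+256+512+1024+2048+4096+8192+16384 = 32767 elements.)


Insertion cost: 24972 (one per element)
Resizes occur just before inserting elements 2, 3, 5, 9, ...
Elements copied at each resize: 1 + 2 + 4 + 8 + 16 + 32 + 64 + 128 + 256 + 512 + 1024 + 2048 + 4096 + 8192 + 16384
Sum of copies = 32767 (geometric series: 2^k - 1)
Total = 24972 + 32767 = 57739


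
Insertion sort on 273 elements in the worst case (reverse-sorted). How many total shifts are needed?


In the worst case (reverse-sorted), each element shifts past all previous:
  Element 1: 1 shifts
  Element 2: 2 shifts
  Element 3: 3 shifts
  Element 4: 4 shifts
  Element 5: 5 shifts
  ...
  Element 272: 272 shifts
Total = 1 + 2 + ... + 272
= 273*(273-1)/2 = 37128


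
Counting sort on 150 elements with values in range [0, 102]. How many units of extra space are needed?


Output array size: 150 (to store sorted result)
Count array size: 103 (one slot per possible value, range 0 to 102)
Total extra space = 150 + 103 = 253


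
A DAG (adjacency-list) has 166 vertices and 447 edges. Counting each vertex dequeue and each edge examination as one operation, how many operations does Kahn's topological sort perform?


V = 166 (vertex processing)
E = 447 (edge processing)
V + E = 166 + 447 = 613


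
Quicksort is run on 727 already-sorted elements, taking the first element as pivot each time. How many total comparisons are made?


Sum of comparisons per partition:
726 + 725 + ... + 1 + 0
= 727 * (727 - 1) / 2
= 727 * 726 / 2
= 263901


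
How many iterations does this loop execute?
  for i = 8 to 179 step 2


The loop variable i takes values starting at 8 and increments by 2 each iteration.
Sequence: i = 8, 10, 12, 14, 16, 18, 20, 22, 24, ...
The upper bound 179 is inclusive, so the count is floor((last - first) / step) + 1:
floor((179 - 8) / 2) + 1 = floor(171/2) + 1 = 85 + 1 = 86


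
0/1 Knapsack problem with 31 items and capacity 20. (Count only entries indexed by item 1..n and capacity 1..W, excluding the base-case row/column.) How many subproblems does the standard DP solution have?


The DP table is indexed by (item, capacity).
Rows: 31 items
Columns: 20 capacity values (1 to W)
Total subproblems = 31 * 20 = 620


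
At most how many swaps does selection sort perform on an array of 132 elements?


Each of the 131 passes places one element in its final position.
Pass 1: swap minimum into position 0
Pass 2: swap minimum of remaining into position 1
...
Pass 131: last two elements, one swap
Maximum swaps = 132 - 1 = 131


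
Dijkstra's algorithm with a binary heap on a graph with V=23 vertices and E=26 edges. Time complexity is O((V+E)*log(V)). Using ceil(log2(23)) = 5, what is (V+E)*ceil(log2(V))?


Dijkstra with a binary heap: each vertex is extracted once, each edge may relax once.
Each heap operation costs O(log V).
V + E = 23 + 26 = 49
ceil(log2(23)) = 5 (since 2^4 = 16 < 23 <= 32 = 2^5)
Total heap work = (V+E) * ceil(log2(V)) = 49 * 5 = 245


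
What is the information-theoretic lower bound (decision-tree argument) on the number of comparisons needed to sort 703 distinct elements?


A binary decision tree of height h has at most 2^h leaves and needs at least n! of them, so h >= ceil(log2(n!)).
703! is far too large to multiply out, so use Stirling's series:
  ln(n!) ~ n ln n - n + (1/2) ln(2 pi n) + 1/(12n)  (error below 1/(360 n^3), negligible here)
  ln(703) = 6.5553569
  n ln n = 703 * 6.5553569 = 4608.4159
  (1/2) ln(2 pi * 703) = (1/2) ln(4417.0793) = 4.1966
  1/(12*703) = 0.0001
  ln(703!) ~ 4608.4159 - 703 + 4.1966 + 0.0001 = 3909.6126
Convert to base 2: log2(703!) = 3909.6126 / ln 2 = 3909.6126 / 0.69314718 = 5640.3787
ceil(5640.3787) = 5641


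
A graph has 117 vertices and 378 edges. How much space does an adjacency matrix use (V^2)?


Adjacency matrix: V x V grid of entries
Space = V^2 = 117^2 = 117 * 117 = 13689


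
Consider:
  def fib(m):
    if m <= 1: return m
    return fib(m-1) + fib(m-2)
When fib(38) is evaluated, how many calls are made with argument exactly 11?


Let N(m) = number of times fib(m) is called while evaluating fib(38).
N(38) = 1 (the initial call).
N(37) = 1 (only fib(38) calls it).
For 1 <= m <= 36: fib(m) is called by fib(m+1) and fib(m+2), so
  N(m) = N(m+1) + N(m+2).
fib(0) is called only by fib(2), so N(0) = N(2).
Walk down from m=38:
  N(38)=1, N(37)=1, N(36)=2, N(35)=3, N(34)=5, N(33)=8, N(32)=13, N(31)=21, N(30)=34, N(29)=55, N(28)=89, N(27)=144, N(26)=233, N(25)=377, N(24)=610, N(23)=987, N(22)=1597, N(21)=2584, N(20)=4181, N(19)=6765, N(18)=10946, N(17)=17711, N(16)=28657, N(15)=46368, N(14)=75025, N(13)=121393, N(12)=196418, N(11)=317811
N(11) = 317811


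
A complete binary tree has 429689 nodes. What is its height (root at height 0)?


In a complete binary tree, level k holds nodes 2^k .. 2^(k+1)-1 (1-indexed).
Height = floor(log2(n)) = floor(log2(429689)) = 18
Check: 2^18 = 262144 <= 429689 < 524288 = 2^19


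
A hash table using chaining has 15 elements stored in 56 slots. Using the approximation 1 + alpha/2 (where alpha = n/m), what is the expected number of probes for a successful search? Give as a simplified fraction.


Load factor alpha = n/m = 15/56
Expected probes = 1 + alpha/2 = 1 + 15/(2*56)
= 1 + 15/112
= 112/112 + 15/112
= 127/112


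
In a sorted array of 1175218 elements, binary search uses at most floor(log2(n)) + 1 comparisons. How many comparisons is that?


Halving sequence: 1175218 -> 587609 -> 293804 -> 146902 -> 73451 -> 36725 -> 18362 -> 9181 -> 4590 -> 2295 -> 1147 -> 573 -> 286 -> 143 -> 71 -> 35 -> 17 -> 8 -> 4 -> 2 -> 1
Number of halvings = 20
Max comparisons = 20 + 1 = 21


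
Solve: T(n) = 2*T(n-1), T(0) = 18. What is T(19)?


Unrolling:
T(19) = 2*T(18) = 2^2*T(17) = ... = 2^19*T(0)
= 2^19 * 18
= 524288 * 18 = 9437184


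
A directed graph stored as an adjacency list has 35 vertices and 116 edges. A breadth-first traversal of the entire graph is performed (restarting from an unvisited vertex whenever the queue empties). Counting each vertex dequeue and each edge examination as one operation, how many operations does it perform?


A full BFS traversal dequeues each vertex once and examines each edge once.
Vertex visits: 35
Edge visits: 116
V + E = 35 + 116 = 151


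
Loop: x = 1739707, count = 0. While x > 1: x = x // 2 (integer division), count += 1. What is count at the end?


The variable x halves each step:
x = 1739707 -> 869853 -> 434926 -> 217463 -> 108731 -> 54365 -> 27182 -> 13591 -> 6795 -> 3397 -> 1698 -> 849 -> 424 -> 212 -> 106 -> 53 -> 26 -> 13 -> 6 -> 3 -> 1
Number of halvings = floor(log2(1739707)) = 20


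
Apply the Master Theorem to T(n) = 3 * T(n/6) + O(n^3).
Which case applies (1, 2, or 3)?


The Master Theorem: T(n) = a*T(n/b) + O(n^c)
  a = 3, b = 6, c = 3
log_b(a) = log_6(3) ~ 0.613
Compare b^c with a: 6^3 = 216 > 3, so c > log_b(a).
Since c > log_b(a), Case 3 applies.
T(n) = O(n^3)
Master Theorem case = 3


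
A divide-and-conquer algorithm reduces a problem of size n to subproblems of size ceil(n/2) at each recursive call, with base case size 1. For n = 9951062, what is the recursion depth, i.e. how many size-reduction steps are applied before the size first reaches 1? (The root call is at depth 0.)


Each step divides the size by 2 (rounding up); after k steps the size is ceil(n/2^k), which equals 1 exactly when 2^k >= n.
So the depth is the smallest k with 2^k >= 9951062, i.e. ceil(log_2(9951062)).
2^23 = 8388608 < 9951062 <= 16777216 = 2^24
Recursion depth = 24


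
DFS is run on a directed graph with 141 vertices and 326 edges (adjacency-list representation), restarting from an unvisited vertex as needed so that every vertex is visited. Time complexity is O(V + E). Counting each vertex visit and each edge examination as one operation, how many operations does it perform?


A full DFS traversal processes each vertex exactly once (push/pop on stack).
Each directed edge is examined once.
V = 141, E = 326
V + E = 467


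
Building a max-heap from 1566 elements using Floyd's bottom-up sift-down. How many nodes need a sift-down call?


In a heap of 1566 elements (0-indexed array):
  Last element index: 1565
  Parent of last element: floor((1565 - 1) / 2) = 782
  Internal nodes: indices 0 to 782
  Count = floor(1566/2) = 783


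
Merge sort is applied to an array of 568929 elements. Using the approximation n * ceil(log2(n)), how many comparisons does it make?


Merge sort divides the array into halves recursively.
Number of levels = ceil(log2(568929)) = 20
At each level, approximately n = 568929 comparisons are needed for merging.
Total comparisons ~ n * ceil(log2(n)) = 568929 * 20 = 11378580


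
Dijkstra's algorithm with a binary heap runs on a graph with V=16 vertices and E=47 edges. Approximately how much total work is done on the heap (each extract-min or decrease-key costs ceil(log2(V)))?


Dijkstra with a binary heap: each vertex is extracted once, each edge may relax once.
Each heap operation costs O(log V).
V + E = 16 + 47 = 63
ceil(log2(16)) = 4 (since 2^3 = 8 < 16 <= 16 = 2^4)
Total heap work = (V+E) * ceil(log2(V)) = 63 * 4 = 252


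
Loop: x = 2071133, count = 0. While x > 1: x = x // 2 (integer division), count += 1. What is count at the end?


The variable x halves each step:
x = 2071133 -> 1035566 -> 517783 -> 258891 -> 129445 -> 64722 -> 32361 -> 16180 -> 8090 -> 4045 -> 2022 -> 1011 -> 505 -> 252 -> 126 -> 63 -> 31 -> 15 -> 7 -> 3 -> 1
Number of halvings = floor(log2(2071133)) = 20


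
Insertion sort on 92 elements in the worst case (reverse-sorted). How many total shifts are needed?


In the worst case (reverse-sorted), each element shifts past all previous:
  Element 1: 1 shifts
  Element 2: 2 shifts
  Element 3: 3 shifts
  Element 4: 4 shifts
  Element 5: 5 shifts
  ...
  Element 91: 91 shifts
Total = 1 + 2 + ... + 91
= 92*(92-1)/2 = 4186


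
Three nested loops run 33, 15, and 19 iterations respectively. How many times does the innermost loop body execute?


Loop 1 (outermost): 33 iterations
Loop 2 (middle): 15 iterations per outer
Loop 3 (innermost): 19 iterations per middle
Total = 33 * 15 * 19 = 9405


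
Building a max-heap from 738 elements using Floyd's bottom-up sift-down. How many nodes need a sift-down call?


In a heap of 738 elements (0-indexed array):
  Last element index: 737
  Parent of last element: floor((737 - 1) / 2) = 368
  Internal nodes: indices 0 to 368
  Count = floor(738/2) = 369


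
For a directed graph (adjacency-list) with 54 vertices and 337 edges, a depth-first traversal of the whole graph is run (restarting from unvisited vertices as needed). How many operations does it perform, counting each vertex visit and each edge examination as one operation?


A full DFS traversal visits each vertex once and examines each edge once.
V = 54
E = 337
Sum = 54 + 337 = 391


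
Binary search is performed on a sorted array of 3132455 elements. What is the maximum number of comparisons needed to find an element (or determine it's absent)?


Binary search halves the search space each comparison:
  Step 1: search space = 3132455 -> 1566227
  Step 2: search space = 1566227 -> 783113
  Step 3: search space = 783113 -> 391556
  Step 4: search space = 391556 -> 195778
  Step 5: search space = 195778 -> 97889
  Step 6: search space = 97889 -> 48944
  Step 7: search space = 48944 -> 24472
  Step 8: search space = 24472 -> 12236
  Step 9: search space = 12236 -> 6118
  Step 10: search space = 6118 -> 3059
  Step 11: search space = 3059 -> 1529
  Step 12: search space = 1529 -> 764
  Step 13: search space = 764 -> 382
  Step 14: search space = 382 -> 191
  Step 15: search space = 191 -> 95
  Step 16: search space = 95 -> 47
  Step 17: search space = 47 -> 23
  Step 18: search space = 23 -> 11
  Step 19: search space = 11 -> 5
  Step 20: search space = 5 -> 2
  Step 21: search space = 2 -> 1
  Step 22: search space = 1 (final check)
Maximum comparisons = floor(log2(3132455)) + 1 = 21 + 1 = 22


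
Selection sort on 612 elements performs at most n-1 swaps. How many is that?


Each of the 611 passes places one element in its final position.
Pass 1: swap minimum into position 0
Pass 2: swap minimum of remaining into position 1
...
Pass 611: last two elements, one swap
Maximum swaps = 612 - 1 = 611


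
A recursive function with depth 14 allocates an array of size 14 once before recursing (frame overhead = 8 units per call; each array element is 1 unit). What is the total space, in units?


Array allocation: 14 units (allocated once)
Stack frames: 14 deep * 8 per frame = 112 units
Total = 14 + 112 = 126


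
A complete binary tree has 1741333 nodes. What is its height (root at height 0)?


In a complete binary tree, level k holds nodes 2^k .. 2^(k+1)-1 (1-indexed).
Height = floor(log2(n)) = floor(log2(1741333)) = 20
Check: 2^20 = 1048576 <= 1741333 < 2097152 = 2^21


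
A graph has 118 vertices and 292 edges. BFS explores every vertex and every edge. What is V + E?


A full BFS traversal dequeues each vertex once and examines each edge once.
Vertex visits: 118
Edge visits: 292
V + E = 118 + 292 = 410


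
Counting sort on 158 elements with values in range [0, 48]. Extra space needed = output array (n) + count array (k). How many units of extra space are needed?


Output array size: 158 (to store sorted result)
Count array size: 49 (one slot per possible value, range 0 to 48)
Total extra space = 158 + 49 = 207


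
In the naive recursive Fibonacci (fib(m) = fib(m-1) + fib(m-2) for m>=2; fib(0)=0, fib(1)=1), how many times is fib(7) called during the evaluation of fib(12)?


Let N(m) = number of times fib(m) is called while evaluating fib(12).
N(12) = 1 (the initial call).
N(11) = 1 (only fib(12) calls it).
For 1 <= m <= 10: fib(m) is called by fib(m+1) and fib(m+2), so
  N(m) = N(m+1) + N(m+2).
fib(0) is called only by fib(2), so N(0) = N(2).
Walk down from m=12:
  N(12)=1, N(11)=1, N(10)=2, N(9)=3, N(8)=5, N(7)=8
N(7) = 8


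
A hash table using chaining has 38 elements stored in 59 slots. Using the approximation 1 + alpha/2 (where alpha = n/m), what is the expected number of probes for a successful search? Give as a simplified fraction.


Load factor alpha = n/m = 38/59
Expected probes = 1 + alpha/2 = 1 + 38/(2*59)
= 1 + 38/118
= 118/118 + 38/118
= 156/118
Simplify: 78/59


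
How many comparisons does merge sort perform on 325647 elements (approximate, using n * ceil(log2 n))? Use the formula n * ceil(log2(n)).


Recursion depth: ceil(log2(325647)) = 19
Each recursion level merges n = 325647 elements
Total = 325647 * 19 = 6187293


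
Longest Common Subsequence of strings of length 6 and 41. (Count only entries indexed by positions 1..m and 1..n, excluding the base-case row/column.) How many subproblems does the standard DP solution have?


DP table indexed by positions in both strings.
First string: 6 positions
Second string: 41 positions
Total = 6 * 41 = 246


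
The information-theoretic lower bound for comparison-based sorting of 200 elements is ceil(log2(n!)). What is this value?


A binary decision tree of height h has at most 2^h leaves and needs at least n! of them, so h >= ceil(log2(n!)).
200! is far too large to multiply out, so use Stirling's series:
  ln(n!) ~ n ln n - n + (1/2) ln(2 pi n) + 1/(12n)  (error below 1/(360 n^3), negligible here)
  ln(200) = 5.2983174
  n ln n = 200 * 5.2983174 = 1059.6635
  (1/2) ln(2 pi * 200) = (1/2) ln(1256.6371) = 3.5681
  1/(12*200) = 0.0004
  ln(200!) ~ 1059.6635 - 200 + 3.5681 + 0.0004 = 863.2320
Convert to base 2: log2(200!) = 863.2320 / ln 2 = 863.2320 / 0.69314718 = 1245.3805
ceil(1245.3805) = 1246


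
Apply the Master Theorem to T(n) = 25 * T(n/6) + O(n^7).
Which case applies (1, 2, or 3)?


The Master Theorem: T(n) = a*T(n/b) + O(n^c)
  a = 25, b = 6, c = 7
log_b(a) = log_6(25) ~ 1.796
Compare b^c with a: 6^7 = 279936 > 25, so c > log_b(a).
Since c > log_b(a), Case 3 applies.
T(n) = O(n^7)
Master Theorem case = 3


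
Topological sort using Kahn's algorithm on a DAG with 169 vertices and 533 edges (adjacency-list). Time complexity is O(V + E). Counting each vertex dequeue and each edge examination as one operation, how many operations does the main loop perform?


Kahn's algorithm:
  1. Compute in-degrees: O(V + E)
  2. Process queue: each vertex dequeued once (O(V))
     each edge examined once (O(E))
Total = V + E = 169 + 533 = 702


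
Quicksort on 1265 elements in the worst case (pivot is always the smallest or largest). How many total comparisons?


In the worst case, each partition step picks the worst pivot:
  Partition 1: 1264 comparisons (n-1 elements to compare)
  Partition 2: 1263 comparisons
  Partition 3: 1262 comparisons
  Partition 4: 1261 comparisons
  Partition 5: 1260 comparisons
  ...
  Last partition: 0 comparisons
Total = (n-1) + (n-2) + ... + 1 + 0 = n*(n-1)/2
= 1265*1264/2 = 799480


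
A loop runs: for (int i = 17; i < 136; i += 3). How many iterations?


Loop starts at i = 17, increments by 3, stops when i >= 136.
Number of iterations = ceil((136 - 17) / 3)
= ceil(119 / 3)
= 40


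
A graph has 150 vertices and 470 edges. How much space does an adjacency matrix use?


Adjacency matrix: V x V grid of entries
Space = V^2 = 150^2 = 150 * 150 = 22500


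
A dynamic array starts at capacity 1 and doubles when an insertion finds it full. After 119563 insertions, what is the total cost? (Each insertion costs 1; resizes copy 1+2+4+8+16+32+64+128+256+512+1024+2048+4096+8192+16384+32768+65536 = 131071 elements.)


Insertion cost: 119563 (one per element)
Resizes occur just before inserting elements 2, 3, 5, 9, ...
Elements copied at each resize: 1 + 2 + 4 + 8 + 16 + 32 + 64 + 128 + 256 + 512 + 1024 + 2048 + 4096 + 8192 + 16384 + 32768 + 65536
Sum of copies = 131071 (geometric series: 2^k - 1)
Total = 119563 + 131071 = 250634


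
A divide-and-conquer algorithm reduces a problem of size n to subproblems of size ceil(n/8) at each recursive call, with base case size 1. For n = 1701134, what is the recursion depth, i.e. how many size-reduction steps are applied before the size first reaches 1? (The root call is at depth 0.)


Each step divides the size by 8 (rounding up); after k steps the size is ceil(n/8^k), which equals 1 exactly when 8^k >= n.
So the depth is the smallest k with 8^k >= 1701134, i.e. ceil(log_8(1701134)).
8^6 = 262144 < 1701134 <= 2097152 = 8^7
Recursion depth = 7


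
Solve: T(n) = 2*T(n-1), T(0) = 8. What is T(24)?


Unrolling:
T(24) = 2*T(23) = 2^2*T(22) = ... = 2^24*T(0)
= 2^24 * 8
= 16777216 * 8 = 134217728


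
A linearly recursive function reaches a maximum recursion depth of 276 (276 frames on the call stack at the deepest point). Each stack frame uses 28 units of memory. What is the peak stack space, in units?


Maximum recursion depth = 276 frames
Memory per frame = 28 units
Total stack space = depth * frame_size
= 276 * 28 = 7728


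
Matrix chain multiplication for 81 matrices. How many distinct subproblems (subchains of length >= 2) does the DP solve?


Subproblems are indexed by (i, j) where i < j.
Number of such pairs = n*(n-1)/2
= 81 * 80 / 2
= 3240


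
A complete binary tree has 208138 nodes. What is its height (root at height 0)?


In a complete binary tree, level k holds nodes 2^k .. 2^(k+1)-1 (1-indexed).
Height = floor(log2(n)) = floor(log2(208138)) = 17
Check: 2^17 = 131072 <= 208138 < 262144 = 2^18


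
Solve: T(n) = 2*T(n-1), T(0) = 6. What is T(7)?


Unrolling:
T(7) = 2*T(6) = 2^2*T(5) = ... = 2^7*T(0)
= 2^7 * 6
= 128 * 6 = 768


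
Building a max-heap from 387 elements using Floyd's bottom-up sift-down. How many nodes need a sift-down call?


In a heap of 387 elements (0-indexed array):
  Last element index: 386
  Parent of last element: floor((386 - 1) / 2) = 192
  Internal nodes: indices 0 to 192
  Count = floor(387/2) = 193


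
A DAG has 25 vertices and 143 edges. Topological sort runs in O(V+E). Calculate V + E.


V = 25 (vertex processing)
E = 143 (edge processing)
V + E = 25 + 143 = 168


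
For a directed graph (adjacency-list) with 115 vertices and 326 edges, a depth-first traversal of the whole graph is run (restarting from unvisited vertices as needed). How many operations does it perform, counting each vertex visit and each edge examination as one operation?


A full DFS traversal visits each vertex once and examines each edge once.
V = 115
E = 326
Sum = 115 + 326 = 441


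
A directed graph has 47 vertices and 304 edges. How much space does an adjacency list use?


Adjacency list: one list head per vertex + one entry per edge
Vertex heads: 47
Edge entries: 304
Total = 47 + 304 = 351


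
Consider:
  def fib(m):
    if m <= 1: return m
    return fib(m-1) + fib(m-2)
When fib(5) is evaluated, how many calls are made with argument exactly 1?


Let N(m) = number of times fib(m) is called while evaluating fib(5).
N(5) = 1 (the initial call).
N(4) = 1 (only fib(5) calls it).
For 1 <= m <= 3: fib(m) is called by fib(m+1) and fib(m+2), so
  N(m) = N(m+1) + N(m+2).
fib(0) is called only by fib(2), so N(0) = N(2).
Walk down from m=5:
  N(5)=1, N(4)=1, N(3)=2, N(2)=3, N(1)=5
N(1) = 5


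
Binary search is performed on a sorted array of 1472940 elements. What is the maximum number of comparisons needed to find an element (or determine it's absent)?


Binary search halves the search space each comparison:
  Step 1: search space = 1472940 -> 736470
  Step 2: search space = 736470 -> 368235
  Step 3: search space = 368235 -> 184117
  Step 4: search space = 184117 -> 92058
  Step 5: search space = 92058 -> 46029
  Step 6: search space = 46029 -> 23014
  Step 7: search space = 23014 -> 11507
  Step 8: search space = 11507 -> 5753
  Step 9: search space = 5753 -> 2876
  Step 10: search space = 2876 -> 1438
  Step 11: search space = 1438 -> 719
  Step 12: search space = 719 -> 359
  Step 13: search space = 359 -> 179
  Step 14: search space = 179 -> 89
  Step 15: search space = 89 -> 44
  Step 16: search space = 44 -> 22
  Step 17: search space = 22 -> 11
  Step 18: search space = 11 -> 5
  Step 19: search space = 5 -> 2
  Step 20: search space = 2 -> 1
  Step 21: search space = 1 (final check)
Maximum comparisons = floor(log2(1472940)) + 1 = 20 + 1 = 21


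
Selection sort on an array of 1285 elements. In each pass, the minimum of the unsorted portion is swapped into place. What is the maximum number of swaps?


Selection sort performs one swap per pass:
  Pass 1: find min in positions 0 to 1284, swap with position 0
  Pass 2: find min in positions 1 to 1284, swap with position 1
  Pass 3: find min in positions 2 to 1284, swap with position 2
  Pass 4: find min in positions 3 to 1284, swap with position 3
  Pass 5: find min in positions 4 to 1284, swap with position 4
  ... (1279 more passes)
Total passes (and swaps) = n - 1 = 1285 - 1 = 1284


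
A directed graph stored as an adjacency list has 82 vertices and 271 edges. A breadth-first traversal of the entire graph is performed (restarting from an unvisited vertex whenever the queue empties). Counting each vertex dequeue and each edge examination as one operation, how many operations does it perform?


A full BFS traversal dequeues each vertex once and examines each edge once.
Vertex visits: 82
Edge visits: 271
V + E = 82 + 271 = 353


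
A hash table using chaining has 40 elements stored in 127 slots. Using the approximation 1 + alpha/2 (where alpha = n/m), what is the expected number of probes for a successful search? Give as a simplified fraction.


Load factor alpha = n/m = 40/127
Expected probes = 1 + alpha/2 = 1 + 40/(2*127)
= 1 + 40/254
= 254/254 + 40/254
= 294/254
Simplify: 147/127


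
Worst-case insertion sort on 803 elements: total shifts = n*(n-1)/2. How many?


Sum of shifts = 1 + 2 + 3 + ... + 802
= 803 * 802 / 2
= 644006 / 2
= 322003


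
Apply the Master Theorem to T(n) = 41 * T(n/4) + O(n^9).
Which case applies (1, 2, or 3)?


The Master Theorem: T(n) = a*T(n/b) + O(n^c)
  a = 41, b = 4, c = 9
log_b(a) = log_4(41) ~ 2.679
Compare b^c with a: 4^9 = 262144 > 41, so c > log_b(a).
Since c > log_b(a), Case 3 applies.
T(n) = O(n^9)
Master Theorem case = 3


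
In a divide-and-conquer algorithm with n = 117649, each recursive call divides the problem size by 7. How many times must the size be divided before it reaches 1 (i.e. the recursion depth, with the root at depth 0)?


Number of divisions = log_7(117649)
Sizes: 117649 -> 16807 -> 2401 -> 343 -> 49 -> 7 -> 1 (6 divisions)
Recursion depth = 6


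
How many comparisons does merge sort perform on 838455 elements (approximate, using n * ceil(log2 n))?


Recursion depth: ceil(log2(838455)) = 20
Each recursion level merges n = 838455 elements
Total = 838455 * 20 = 16769100


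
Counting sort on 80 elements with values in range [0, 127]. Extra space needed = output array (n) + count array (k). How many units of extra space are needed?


Output array size: 80 (to store sorted result)
Count array size: 128 (one slot per possible value, range 0 to 127)
Total extra space = 80 + 128 = 208


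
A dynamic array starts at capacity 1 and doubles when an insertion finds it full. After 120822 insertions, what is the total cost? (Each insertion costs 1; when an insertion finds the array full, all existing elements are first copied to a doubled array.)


Insertion cost: 120822 (one per element)
Resizes occur just before inserting elements 2, 3, 5, 9, ...
Elements copied at each resize: 1 + 2 + 4 + 8 + 16 + 32 + 64 + 128 + 256 + 512 + 1024 + 2048 + 4096 + 8192 + 16384 + 32768 + 65536
Sum of copies = 131071 (geometric series: 2^k - 1)
Total = 120822 + 131071 = 251893


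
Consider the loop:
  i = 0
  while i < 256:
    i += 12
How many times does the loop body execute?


Starting at i = 0, each iteration adds 12.
Iterations until i >= 256:
  Iteration 1: i = 0 -> i = 12
  Iteration 2: i = 12 -> i = 24
  Iteration 3: i = 24 -> i = 36
  Iteration 4: i = 36 -> i = 48
  Iteration 5: i = 48 -> i = 60
  Iteration 6: i = 60 -> i = 72
  Iteration 7: i = 72 -> i = 84
  Iteration 8: i = 84 -> i = 96
  ... continuing ...
Total iterations = ceil(256/12) = 22


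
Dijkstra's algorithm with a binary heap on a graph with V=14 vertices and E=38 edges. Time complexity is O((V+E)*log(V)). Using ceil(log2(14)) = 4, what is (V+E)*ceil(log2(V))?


Dijkstra with a binary heap: each vertex is extracted once, each edge may relax once.
Each heap operation costs O(log V).
V + E = 14 + 38 = 52
ceil(log2(14)) = 4 (since 2^3 = 8 < 14 <= 16 = 2^4)
Total heap work = (V+E) * ceil(log2(V)) = 52 * 4 = 208


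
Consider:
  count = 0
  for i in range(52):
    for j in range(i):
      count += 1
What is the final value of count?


For each i, the inner loop runs i times:
  i=0: inner runs 0 times
  i=1: inner runs 1 time
  i=2: inner runs 2 times
  i=3: inner runs 3 times
  i=4: inner runs 4 times
  i=5: inner runs 5 times
  i=6: inner runs 6 times
  i=7: inner runs 7 times
  ...
Total = 0 + 1 + 2 + ... + 51 = 52*(52-1)/2 = 1326


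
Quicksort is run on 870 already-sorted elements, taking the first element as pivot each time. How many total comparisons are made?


Sum of comparisons per partition:
869 + 868 + ... + 1 + 0
= 870 * (870 - 1) / 2
= 870 * 869 / 2
= 378015


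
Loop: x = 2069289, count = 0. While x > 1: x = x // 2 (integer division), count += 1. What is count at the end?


The variable x halves each step:
x = 2069289 -> 1034644 -> 517322 -> 258661 -> 129330 -> 64665 -> 32332 -> 16166 -> 8083 -> 4041 -> 2020 -> 1010 -> 505 -> 252 -> 126 -> 63 -> 31 -> 15 -> 7 -> 3 -> 1
Number of halvings = floor(log2(2069289)) = 20


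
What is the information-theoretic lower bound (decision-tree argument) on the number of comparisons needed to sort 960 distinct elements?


A binary decision tree of height h has at most 2^h leaves and needs at least n! of them, so h >= ceil(log2(n!)).
960! is far too large to multiply out, so use Stirling's series:
  ln(n!) ~ n ln n - n + (1/2) ln(2 pi n) + 1/(12n)  (error below 1/(360 n^3), negligible here)
  ln(960) = 6.8669333
  n ln n = 960 * 6.8669333 = 6592.2560
  (1/2) ln(2 pi * 960) = (1/2) ln(6031.8579) = 4.3524
  1/(12*960) = 0.0001
  ln(960!) ~ 6592.2560 - 960 + 4.3524 + 0.0001 = 5636.6085
Convert to base 2: log2(960!) = 5636.6085 / ln 2 = 5636.6085 / 0.69314718 = 8131.9071
ceil(8131.9071) = 8132


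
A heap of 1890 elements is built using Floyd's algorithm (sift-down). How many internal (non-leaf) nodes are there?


Leaf nodes occupy roughly half the array.
Sift-down is called for each internal node, starting from the last one.
Internal nodes = floor(n/2) = floor(1890/2) = 945


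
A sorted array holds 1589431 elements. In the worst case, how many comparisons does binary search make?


Halving sequence: 1589431 -> 794715 -> 397357 -> 198678 -> 99339 -> 49669 -> 24834 -> 12417 -> 6208 -> 3104 -> 1552 -> 776 -> 388 -> 194 -> 97 -> 48 -> 24 -> 12 -> 6 -> 3 -> 1
Number of halvings = 20
Max comparisons = 20 + 1 = 21


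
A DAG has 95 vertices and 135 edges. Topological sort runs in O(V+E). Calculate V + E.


V = 95 (vertex processing)
E = 135 (edge processing)
V + E = 95 + 135 = 230


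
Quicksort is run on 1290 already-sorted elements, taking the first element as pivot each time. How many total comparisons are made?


Sum of comparisons per partition:
1289 + 1288 + ... + 1 + 0
= 1290 * (1290 - 1) / 2
= 1290 * 1289 / 2
= 831405


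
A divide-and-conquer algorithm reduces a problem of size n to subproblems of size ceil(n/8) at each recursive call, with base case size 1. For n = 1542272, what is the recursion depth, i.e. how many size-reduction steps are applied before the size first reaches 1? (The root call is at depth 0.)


Each step divides the size by 8 (rounding up); after k steps the size is ceil(n/8^k), which equals 1 exactly when 8^k >= n.
So the depth is the smallest k with 8^k >= 1542272, i.e. ceil(log_8(1542272)).
8^6 = 262144 < 1542272 <= 2097152 = 8^7
Recursion depth = 7


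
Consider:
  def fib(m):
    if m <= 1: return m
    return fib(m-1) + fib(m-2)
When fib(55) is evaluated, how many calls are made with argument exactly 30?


Let N(m) = number of times fib(m) is called while evaluating fib(55).
N(55) = 1 (the initial call).
N(54) = 1 (only fib(55) calls it).
For 1 <= m <= 53: fib(m) is called by fib(m+1) and fib(m+2), so
  N(m) = N(m+1) + N(m+2).
fib(0) is called only by fib(2), so N(0) = N(2).
Walk down from m=55:
  N(55)=1, N(54)=1, N(53)=2, N(52)=3, N(51)=5, N(50)=8, N(49)=13, N(48)=21, N(47)=34, N(46)=55, N(45)=89, N(44)=144, N(43)=233, N(42)=377, N(41)=610, N(40)=987, N(39)=1597, N(38)=2584, N(37)=4181, N(36)=6765, N(35)=10946, N(34)=17711, N(33)=28657, N(32)=46368, N(31)=75025, N(30)=121393
N(30) = 121393


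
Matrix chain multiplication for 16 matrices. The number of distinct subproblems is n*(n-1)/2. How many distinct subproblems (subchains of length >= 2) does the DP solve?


Subproblems are indexed by (i, j) where i < j.
Number of such pairs = n*(n-1)/2
= 16 * 15 / 2
= 120


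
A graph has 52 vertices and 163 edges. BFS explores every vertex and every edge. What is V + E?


A full BFS traversal dequeues each vertex once and examines each edge once.
Vertex visits: 52
Edge visits: 163
V + E = 52 + 163 = 215


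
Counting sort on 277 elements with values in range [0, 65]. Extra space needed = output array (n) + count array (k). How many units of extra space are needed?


Output array size: 277 (to store sorted result)
Count array size: 66 (one slot per possible value, range 0 to 65)
Total extra space = 277 + 66 = 343


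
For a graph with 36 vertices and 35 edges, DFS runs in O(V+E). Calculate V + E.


A full DFS traversal visits each vertex once and examines each edge once.
V = 36
E = 35
Sum = 36 + 35 = 71


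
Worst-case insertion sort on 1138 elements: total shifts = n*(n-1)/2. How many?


Sum of shifts = 1 + 2 + 3 + ... + 1137
= 1138 * 1137 / 2
= 1293906 / 2
= 646953


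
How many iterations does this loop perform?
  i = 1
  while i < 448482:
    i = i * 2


The loop variable doubles each iteration:
i = 1 -> 2 -> 4 -> 8 -> 16 -> 32 -> 64 -> 128 -> 256 -> 512 -> 1024 -> 2048 -> 4096 -> 8192 -> 16384 -> 32768 -> 65536 -> 131072 -> 262144 -> 524288 (stop, 524288 >= 448482)
Number of doublings = ceil(log2(448482)) = 19


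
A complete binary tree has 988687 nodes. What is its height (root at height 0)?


In a complete binary tree, level k holds nodes 2^k .. 2^(k+1)-1 (1-indexed).
Height = floor(log2(n)) = floor(log2(988687)) = 19
Check: 2^19 = 524288 <= 988687 < 1048576 = 2^20


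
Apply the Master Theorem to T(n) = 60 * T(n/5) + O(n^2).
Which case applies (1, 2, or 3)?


The Master Theorem: T(n) = a*T(n/b) + O(n^c)
  a = 60, b = 5, c = 2
log_b(a) = log_5(60) ~ 2.544
Compare b^c with a: 5^2 = 25 < 60, so c < log_b(a).
Since c < log_b(a), Case 1 applies.
T(n) = O(n^(log_5 60)) ~ O(n^2.544)
Master Theorem case = 1


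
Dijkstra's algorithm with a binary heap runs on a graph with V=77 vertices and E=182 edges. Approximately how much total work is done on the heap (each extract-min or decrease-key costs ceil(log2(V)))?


Dijkstra with a binary heap: each vertex is extracted once, each edge may relax once.
Each heap operation costs O(log V).
V + E = 77 + 182 = 259
ceil(log2(77)) = 7 (since 2^6 = 64 < 77 <= 128 = 2^7)
Total heap work = (V+E) * ceil(log2(V)) = 259 * 7 = 1813


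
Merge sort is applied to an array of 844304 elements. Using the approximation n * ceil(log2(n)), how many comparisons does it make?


Merge sort divides the array into halves recursively.
Number of levels = ceil(log2(844304)) = 20
At each level, approximately n = 844304 comparisons are needed for merging.
Total comparisons ~ n * ceil(log2(n)) = 844304 * 20 = 16886080


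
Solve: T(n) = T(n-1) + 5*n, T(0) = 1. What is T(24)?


Expanding the recurrence:
T(24) = T(23) + 5*24
       = T(22) + 5*23 + 5*24
       ...
       = T(0) + 5*(1 + 2 + ... + 24)
       = 1 + 5 * 24*25/2
       = 1 + 5 * 300
       = 1 + 1500 = 1501


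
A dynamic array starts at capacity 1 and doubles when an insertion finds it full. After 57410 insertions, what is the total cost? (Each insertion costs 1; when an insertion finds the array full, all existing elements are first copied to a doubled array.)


Insertion cost: 57410 (one per element)
Resizes occur just before inserting elements 2, 3, 5, 9, ...
Elements copied at each resize: 1 + 2 + 4 + 8 + 16 + 32 + 64 + 128 + 256 + 512 + 1024 + 2048 + 4096 + 8192 + 16384 + 32768
Sum of copies = 65535 (geometric series: 2^k - 1)
Total = 57410 + 65535 = 122945
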